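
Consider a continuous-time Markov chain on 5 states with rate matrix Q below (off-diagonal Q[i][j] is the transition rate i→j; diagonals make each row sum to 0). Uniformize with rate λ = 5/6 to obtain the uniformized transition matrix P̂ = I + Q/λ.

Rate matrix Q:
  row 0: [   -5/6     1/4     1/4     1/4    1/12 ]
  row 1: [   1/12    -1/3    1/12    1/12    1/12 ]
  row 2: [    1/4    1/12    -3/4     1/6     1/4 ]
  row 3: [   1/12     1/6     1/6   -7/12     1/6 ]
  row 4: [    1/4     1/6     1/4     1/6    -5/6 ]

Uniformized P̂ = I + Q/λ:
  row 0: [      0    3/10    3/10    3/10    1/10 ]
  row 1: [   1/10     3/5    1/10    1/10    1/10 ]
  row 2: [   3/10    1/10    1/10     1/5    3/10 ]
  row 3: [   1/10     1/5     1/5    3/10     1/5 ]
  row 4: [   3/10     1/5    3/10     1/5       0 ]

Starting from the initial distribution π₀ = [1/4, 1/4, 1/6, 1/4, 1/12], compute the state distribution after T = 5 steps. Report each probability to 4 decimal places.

t=0: π = [0.2500, 0.2500, 0.1667, 0.2500, 0.0833]
t=1: π = [0.1250, 0.3083, 0.1917, 0.2250, 0.1500]
t=2: π = [0.1558, 0.3167, 0.1775, 0.2042, 0.1458]
t=3: π = [0.1491, 0.3245, 0.1808, 0.2043, 0.1413]
t=4: π = [0.1495, 0.3266, 0.1785, 0.2029, 0.1425]
t=5: π = [0.1492, 0.3278, 0.1787, 0.2026, 0.1417]

π = [0.1492, 0.3278, 0.1787, 0.2026, 0.1417]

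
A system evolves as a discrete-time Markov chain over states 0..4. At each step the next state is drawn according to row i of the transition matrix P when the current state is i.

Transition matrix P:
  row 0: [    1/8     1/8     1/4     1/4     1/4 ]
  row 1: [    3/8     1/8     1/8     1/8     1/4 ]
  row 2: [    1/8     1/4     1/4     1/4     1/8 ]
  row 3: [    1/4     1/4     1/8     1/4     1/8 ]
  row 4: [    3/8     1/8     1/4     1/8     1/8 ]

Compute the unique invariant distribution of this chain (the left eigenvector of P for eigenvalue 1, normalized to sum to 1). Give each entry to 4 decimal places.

Balance equations π_j = Σ_i π_i·P[i][j]:
  π_0 = 1/8·π_0 + 3/8·π_1 + 1/8·π_2 + 1/4·π_3 + 3/8·π_4
  π_1 = 1/8·π_0 + 1/8·π_1 + 1/4·π_2 + 1/4·π_3 + 1/8·π_4
  π_2 = 1/4·π_0 + 1/8·π_1 + 1/4·π_2 + 1/8·π_3 + 1/4·π_4
  π_3 = 1/4·π_0 + 1/8·π_1 + 1/4·π_2 + 1/4·π_3 + 1/8·π_4
  normalize: π_0 + π_1 + π_2 + π_3 + π_4 = 1
Solving the linear system gives exactly π = [1120/4687, 825/4687, 948/4687, 965/4687, 829/4687].

π = [0.2390, 0.1760, 0.2023, 0.2059, 0.1769]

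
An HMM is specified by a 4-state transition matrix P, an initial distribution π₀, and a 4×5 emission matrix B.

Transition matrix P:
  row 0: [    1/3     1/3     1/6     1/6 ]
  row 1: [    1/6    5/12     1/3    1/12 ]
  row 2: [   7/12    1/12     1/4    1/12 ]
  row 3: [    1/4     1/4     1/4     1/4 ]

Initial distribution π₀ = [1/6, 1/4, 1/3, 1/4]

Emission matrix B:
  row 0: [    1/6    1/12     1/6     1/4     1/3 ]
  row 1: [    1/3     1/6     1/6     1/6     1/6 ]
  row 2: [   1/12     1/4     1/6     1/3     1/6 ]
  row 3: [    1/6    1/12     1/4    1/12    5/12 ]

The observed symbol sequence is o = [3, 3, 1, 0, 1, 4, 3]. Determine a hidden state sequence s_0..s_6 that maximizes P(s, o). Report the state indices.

t=0: δ = [4.167e-02, 4.167e-02, 1.111e-01, 2.083e-02]  (obs o_0=3)
t=1: δ = [1.620e-02, 2.894e-03, 9.259e-03, 7.716e-04]  ψ = [2, 1, 2, 2]  (obs o_1=3)
t=2: δ = [4.501e-04, 9.002e-04, 6.752e-04, 2.251e-04]  ψ = [0, 0, 0, 0]  (obs o_2=1)
t=3: δ = [6.564e-05, 1.250e-04, 2.501e-05, 1.250e-05]  ψ = [2, 1, 1, 0]  (obs o_3=0)
t=4: δ = [1.823e-06, 8.683e-06, 1.042e-05, 9.117e-07]  ψ = [0, 1, 1, 0]  (obs o_4=1)
t=5: δ = [2.026e-06, 6.030e-07, 4.824e-07, 3.618e-07]  ψ = [2, 1, 1, 2]  (obs o_5=4)
t=6: δ = [1.688e-07, 1.126e-07, 1.126e-07, 2.814e-08]  ψ = [0, 0, 0, 0]  (obs o_6=3)
backtrack: best end state = 0; path = [2, 0, 1, 1, 2, 0, 0]

path = [2, 0, 1, 1, 2, 0, 0]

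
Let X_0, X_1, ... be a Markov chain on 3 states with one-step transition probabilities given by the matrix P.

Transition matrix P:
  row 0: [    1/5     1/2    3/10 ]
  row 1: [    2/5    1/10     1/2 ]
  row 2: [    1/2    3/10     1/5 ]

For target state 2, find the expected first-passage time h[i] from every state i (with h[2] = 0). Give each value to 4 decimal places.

First-step conditioning: h[2] = 0; for i ≠ 2, h[i] = 1 + Σ_k P[i][k]·h[k].
  h[0] = 1 + 1/5·h[0] + 1/2·h[1]
  h[1] = 1 + 2/5·h[0] + 1/10·h[1]
Solving the 2×2 linear system over states ≠ 2 gives exactly h = [35/13, 30/13, 0] (h[2] = 0 is the target).

h = [2.6923, 2.3077, 0.0000]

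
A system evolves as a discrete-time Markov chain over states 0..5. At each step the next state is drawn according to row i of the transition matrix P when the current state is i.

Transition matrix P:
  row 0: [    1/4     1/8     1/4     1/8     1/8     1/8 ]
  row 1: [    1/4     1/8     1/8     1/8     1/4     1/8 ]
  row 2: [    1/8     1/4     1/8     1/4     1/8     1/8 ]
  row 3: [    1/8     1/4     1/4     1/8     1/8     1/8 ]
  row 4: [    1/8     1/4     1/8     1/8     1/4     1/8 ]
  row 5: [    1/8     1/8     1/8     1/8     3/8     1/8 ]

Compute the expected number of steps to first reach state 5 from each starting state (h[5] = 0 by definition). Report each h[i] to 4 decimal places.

First-step conditioning: h[5] = 0; for i ≠ 5, h[i] = 1 + Σ_k P[i][k]·h[k].
  h[0] = 1 + 1/4·h[0] + 1/8·h[1] + 1/4·h[2] + 1/8·h[3] + 1/8·h[4]
  h[1] = 1 + 1/4·h[0] + 1/8·h[1] + 1/8·h[2] + 1/8·h[3] + 1/4·h[4]
  h[2] = 1 + 1/8·h[0] + 1/4·h[1] + 1/8·h[2] + 1/4·h[3] + 1/8·h[4]
  h[3] = 1 + 1/8·h[0] + 1/4·h[1] + 1/4·h[2] + 1/8·h[3] + 1/8·h[4]
  h[4] = 1 + 1/8·h[0] + 1/4·h[1] + 1/8·h[2] + 1/8·h[3] + 1/4·h[4]
Solving the 5×5 linear system over states ≠ 5 gives exactly h = [8, 8, 8, 8, 8, 0] (h[5] = 0 is the target).

h = [8.0000, 8.0000, 8.0000, 8.0000, 8.0000, 0.0000]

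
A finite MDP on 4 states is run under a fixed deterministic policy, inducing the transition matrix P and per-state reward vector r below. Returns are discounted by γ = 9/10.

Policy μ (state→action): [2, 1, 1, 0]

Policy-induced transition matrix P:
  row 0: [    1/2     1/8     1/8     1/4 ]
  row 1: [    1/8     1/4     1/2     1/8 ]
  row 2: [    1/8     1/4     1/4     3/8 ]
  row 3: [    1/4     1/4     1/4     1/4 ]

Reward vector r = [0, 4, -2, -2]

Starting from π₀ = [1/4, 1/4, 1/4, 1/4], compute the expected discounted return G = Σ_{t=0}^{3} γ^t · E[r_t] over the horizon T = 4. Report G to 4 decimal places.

t=0: π = [0.2500, 0.2500, 0.2500, 0.2500], E[r] = 0.0000, γ^t·E[r] = 0.000000, running G = 0.000000
t=1: π = [0.2500, 0.2188, 0.2813, 0.2500], E[r] = -0.1875, γ^t·E[r] = -0.168750, running G = -0.168750
t=2: π = [0.2500, 0.2188, 0.2734, 0.2578], E[r] = -0.1875, γ^t·E[r] = -0.151875, running G = -0.320625
t=3: π = [0.2510, 0.2188, 0.2734, 0.2568], E[r] = -0.1855, γ^t·E[r] = -0.135264, running G = -0.455889

G = -0.4559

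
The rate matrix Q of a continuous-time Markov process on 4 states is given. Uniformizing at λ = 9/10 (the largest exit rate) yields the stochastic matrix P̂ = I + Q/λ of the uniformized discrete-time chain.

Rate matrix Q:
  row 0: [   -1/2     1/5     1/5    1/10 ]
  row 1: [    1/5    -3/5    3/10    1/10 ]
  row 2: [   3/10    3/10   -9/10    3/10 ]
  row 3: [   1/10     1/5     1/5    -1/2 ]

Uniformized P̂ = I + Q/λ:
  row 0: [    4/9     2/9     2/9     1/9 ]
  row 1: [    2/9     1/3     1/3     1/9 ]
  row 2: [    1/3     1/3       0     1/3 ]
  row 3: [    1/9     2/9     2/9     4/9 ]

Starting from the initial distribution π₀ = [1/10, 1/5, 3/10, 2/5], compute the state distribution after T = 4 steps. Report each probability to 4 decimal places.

t=0: π = [0.1000, 0.2000, 0.3000, 0.4000]
t=1: π = [0.2333, 0.2778, 0.1778, 0.3111]
t=2: π = [0.2593, 0.2728, 0.2136, 0.2543]
t=3: π = [0.2753, 0.2763, 0.2051, 0.2433]
t=4: π = [0.2791, 0.2757, 0.2073, 0.2378]

π = [0.2791, 0.2757, 0.2073, 0.2378]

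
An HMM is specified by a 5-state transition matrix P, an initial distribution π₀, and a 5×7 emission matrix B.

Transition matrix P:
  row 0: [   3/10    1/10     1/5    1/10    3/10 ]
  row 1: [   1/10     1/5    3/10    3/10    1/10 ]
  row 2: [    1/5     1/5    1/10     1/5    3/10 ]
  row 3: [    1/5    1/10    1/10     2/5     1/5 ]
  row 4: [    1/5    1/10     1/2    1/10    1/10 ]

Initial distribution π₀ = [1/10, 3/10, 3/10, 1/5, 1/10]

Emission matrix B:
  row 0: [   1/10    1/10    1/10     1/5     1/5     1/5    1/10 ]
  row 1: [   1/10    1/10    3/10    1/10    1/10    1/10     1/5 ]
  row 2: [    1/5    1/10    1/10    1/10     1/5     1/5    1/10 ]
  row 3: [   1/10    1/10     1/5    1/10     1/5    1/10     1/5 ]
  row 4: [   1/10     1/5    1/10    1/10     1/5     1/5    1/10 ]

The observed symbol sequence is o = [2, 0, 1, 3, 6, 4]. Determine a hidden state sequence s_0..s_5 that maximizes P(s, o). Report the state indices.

path = [1, 2, 4, 2, 3, 3]

t=0: δ = [1.000e-02, 9.000e-02, 3.000e-02, 4.000e-02, 1.000e-02]  (obs o_0=2)
t=1: δ = [9.000e-04, 1.800e-03, 5.400e-03, 2.700e-03, 9.000e-04]  ψ = [1, 1, 1, 1, 1]  (obs o_1=0)
t=2: δ = [1.080e-04, 1.080e-04, 5.400e-05, 1.080e-04, 3.240e-04]  ψ = [2, 2, 1, 2, 2]  (obs o_2=1)
t=3: δ = [1.296e-05, 3.240e-06, 1.620e-05, 4.320e-06, 3.240e-06]  ψ = [4, 4, 4, 3, 0]  (obs o_3=3)
t=4: δ = [3.888e-07, 6.480e-07, 2.592e-07, 6.480e-07, 4.860e-07]  ψ = [0, 2, 0, 2, 2]  (obs o_4=6)
t=5: δ = [2.592e-08, 1.296e-08, 4.860e-08, 5.184e-08, 2.592e-08]  ψ = [3, 1, 4, 3, 3]  (obs o_5=4)
backtrack: best end state = 3; path = [1, 2, 4, 2, 3, 3]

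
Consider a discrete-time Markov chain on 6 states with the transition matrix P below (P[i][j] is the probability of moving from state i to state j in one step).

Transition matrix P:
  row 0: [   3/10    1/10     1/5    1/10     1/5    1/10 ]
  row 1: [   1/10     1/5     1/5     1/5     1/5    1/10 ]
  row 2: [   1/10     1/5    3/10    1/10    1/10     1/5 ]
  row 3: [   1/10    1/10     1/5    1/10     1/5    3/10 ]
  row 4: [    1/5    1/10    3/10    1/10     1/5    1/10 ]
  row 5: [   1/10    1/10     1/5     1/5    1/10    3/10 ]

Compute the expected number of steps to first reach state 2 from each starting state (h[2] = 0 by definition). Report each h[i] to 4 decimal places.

First-step conditioning: h[2] = 0; for i ≠ 2, h[i] = 1 + Σ_k P[i][k]·h[k].
  h[0] = 1 + 3/10·h[0] + 1/10·h[1] + 1/10·h[3] + 1/5·h[4] + 1/10·h[5]
  h[1] = 1 + 1/10·h[0] + 1/5·h[1] + 1/5·h[3] + 1/5·h[4] + 1/10·h[5]
  h[3] = 1 + 1/10·h[0] + 1/10·h[1] + 1/10·h[3] + 1/5·h[4] + 3/10·h[5]
  h[4] = 1 + 1/5·h[0] + 1/10·h[1] + 1/10·h[3] + 1/5·h[4] + 1/10·h[5]
  h[5] = 1 + 1/10·h[0] + 1/10·h[1] + 1/5·h[3] + 1/10·h[4] + 3/10·h[5]
Solving the 5×5 linear system over states ≠ 2 gives exactly h = [35100/7667, 35110/7667, 0, 2070/451, 31590/7667, 35550/7667] (h[2] = 0 is the target).

h = [4.5781, 4.5794, 0.0000, 4.5898, 4.1203, 4.6368]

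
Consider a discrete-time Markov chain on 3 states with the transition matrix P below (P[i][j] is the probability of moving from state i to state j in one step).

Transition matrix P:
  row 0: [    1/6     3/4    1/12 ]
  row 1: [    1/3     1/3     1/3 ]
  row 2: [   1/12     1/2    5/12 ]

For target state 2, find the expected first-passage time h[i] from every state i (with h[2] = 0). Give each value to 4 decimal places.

h = [4.6364, 3.8182, 0.0000]

First-step conditioning: h[2] = 0; for i ≠ 2, h[i] = 1 + Σ_k P[i][k]·h[k].
  h[0] = 1 + 1/6·h[0] + 3/4·h[1]
  h[1] = 1 + 1/3·h[0] + 1/3·h[1]
Solving the 2×2 linear system over states ≠ 2 gives exactly h = [51/11, 42/11, 0] (h[2] = 0 is the target).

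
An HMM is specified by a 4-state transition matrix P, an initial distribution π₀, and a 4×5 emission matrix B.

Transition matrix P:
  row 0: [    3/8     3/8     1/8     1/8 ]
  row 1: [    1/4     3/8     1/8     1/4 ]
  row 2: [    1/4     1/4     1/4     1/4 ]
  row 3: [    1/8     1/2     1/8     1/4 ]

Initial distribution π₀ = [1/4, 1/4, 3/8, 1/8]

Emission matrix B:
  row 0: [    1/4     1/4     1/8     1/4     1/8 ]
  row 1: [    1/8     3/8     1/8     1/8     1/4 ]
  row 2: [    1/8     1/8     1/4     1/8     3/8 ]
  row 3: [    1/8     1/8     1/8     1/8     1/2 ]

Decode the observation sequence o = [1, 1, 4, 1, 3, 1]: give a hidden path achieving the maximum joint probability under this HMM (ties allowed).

path = [1, 1, 3, 1, 0, 1]

t=0: δ = [6.250e-02, 9.375e-02, 4.688e-02, 1.562e-02]  (obs o_0=1)
t=1: δ = [5.859e-03, 1.318e-02, 1.465e-03, 2.930e-03]  ψ = [0, 1, 1, 1]  (obs o_1=1)
t=2: δ = [4.120e-04, 1.236e-03, 6.180e-04, 1.648e-03]  ψ = [1, 1, 1, 1]  (obs o_2=4)
t=3: δ = [7.725e-05, 3.090e-04, 2.575e-05, 5.150e-05]  ψ = [1, 3, 3, 3]  (obs o_3=1)
t=4: δ = [1.931e-05, 1.448e-05, 4.828e-06, 9.656e-06]  ψ = [1, 1, 1, 1]  (obs o_4=3)
t=5: δ = [1.810e-06, 2.716e-06, 3.017e-07, 4.526e-07]  ψ = [0, 0, 0, 1]  (obs o_5=1)
backtrack: best end state = 1; path = [1, 1, 3, 1, 0, 1]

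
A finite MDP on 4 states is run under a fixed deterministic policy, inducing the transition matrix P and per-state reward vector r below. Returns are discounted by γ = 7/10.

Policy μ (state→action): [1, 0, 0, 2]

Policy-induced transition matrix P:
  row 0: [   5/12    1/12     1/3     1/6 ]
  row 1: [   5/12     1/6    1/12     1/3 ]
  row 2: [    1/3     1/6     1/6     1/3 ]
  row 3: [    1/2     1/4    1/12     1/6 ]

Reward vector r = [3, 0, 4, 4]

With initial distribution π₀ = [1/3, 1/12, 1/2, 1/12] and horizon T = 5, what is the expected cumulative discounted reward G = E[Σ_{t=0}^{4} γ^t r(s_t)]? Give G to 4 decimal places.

G = 8.6411

t=0: π = [0.3333, 0.0833, 0.5000, 0.0833], E[r] = 3.3333, γ^t·E[r] = 3.333333, running G = 3.333333
t=1: π = [0.3819, 0.1458, 0.2083, 0.2639], E[r] = 3.0347, γ^t·E[r] = 2.124306, running G = 5.457639
t=2: π = [0.4213, 0.1568, 0.1962, 0.2257], E[r] = 2.9514, γ^t·E[r] = 1.446181, running G = 6.903819
t=3: π = [0.4191, 0.1504, 0.2050, 0.2255], E[r] = 2.9794, γ^t·E[r] = 1.021937, running G = 7.925756
t=4: π = [0.4184, 0.1505, 0.2052, 0.2259], E[r] = 2.9795, γ^t·E[r] = 0.715378, running G = 8.641134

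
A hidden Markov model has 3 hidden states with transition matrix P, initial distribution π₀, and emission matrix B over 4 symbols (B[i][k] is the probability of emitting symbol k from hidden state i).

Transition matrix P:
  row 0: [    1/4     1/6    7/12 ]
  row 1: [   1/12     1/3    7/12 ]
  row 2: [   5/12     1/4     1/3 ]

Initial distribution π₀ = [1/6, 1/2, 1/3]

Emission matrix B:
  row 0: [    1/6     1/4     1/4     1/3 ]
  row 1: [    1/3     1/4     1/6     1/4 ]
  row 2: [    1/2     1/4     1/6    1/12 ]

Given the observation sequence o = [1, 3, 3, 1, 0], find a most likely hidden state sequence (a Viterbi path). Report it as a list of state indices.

t=0: δ = [4.167e-02, 1.250e-01, 8.333e-02]  (obs o_0=1)
t=1: δ = [1.157e-02, 1.042e-02, 6.076e-03]  ψ = [2, 1, 1]  (obs o_1=3)
t=2: δ = [9.645e-04, 8.681e-04, 5.626e-04]  ψ = [0, 1, 0]  (obs o_2=3)
t=3: δ = [6.028e-05, 7.234e-05, 1.407e-04]  ψ = [0, 1, 0]  (obs o_3=1)
t=4: δ = [9.768e-06, 1.172e-05, 2.344e-05]  ψ = [2, 2, 2]  (obs o_4=0)
backtrack: best end state = 2; path = [2, 0, 0, 2, 2]

path = [2, 0, 0, 2, 2]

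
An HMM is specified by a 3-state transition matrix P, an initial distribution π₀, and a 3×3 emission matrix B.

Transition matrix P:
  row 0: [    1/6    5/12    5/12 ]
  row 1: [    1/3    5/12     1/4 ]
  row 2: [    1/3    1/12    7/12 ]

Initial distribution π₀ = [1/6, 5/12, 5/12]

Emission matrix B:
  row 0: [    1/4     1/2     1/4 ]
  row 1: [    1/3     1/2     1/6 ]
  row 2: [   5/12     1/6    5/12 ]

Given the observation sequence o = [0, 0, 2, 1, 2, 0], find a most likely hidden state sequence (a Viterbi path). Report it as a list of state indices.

path = [2, 2, 2, 0, 2, 2]

t=0: δ = [4.167e-02, 1.389e-01, 1.736e-01]  (obs o_0=0)
t=1: δ = [1.447e-02, 1.929e-02, 4.220e-02]  ψ = [2, 1, 2]  (obs o_1=0)
t=2: δ = [3.516e-03, 1.340e-03, 1.026e-02]  ψ = [2, 1, 2]  (obs o_2=2)
t=3: δ = [1.709e-03, 7.326e-04, 9.971e-04]  ψ = [2, 0, 2]  (obs o_3=1)
t=4: δ = [8.309e-05, 1.187e-04, 2.968e-04]  ψ = [2, 0, 0]  (obs o_4=2)
t=5: δ = [2.473e-05, 1.649e-05, 7.213e-05]  ψ = [2, 1, 2]  (obs o_5=0)
backtrack: best end state = 2; path = [2, 2, 2, 0, 2, 2]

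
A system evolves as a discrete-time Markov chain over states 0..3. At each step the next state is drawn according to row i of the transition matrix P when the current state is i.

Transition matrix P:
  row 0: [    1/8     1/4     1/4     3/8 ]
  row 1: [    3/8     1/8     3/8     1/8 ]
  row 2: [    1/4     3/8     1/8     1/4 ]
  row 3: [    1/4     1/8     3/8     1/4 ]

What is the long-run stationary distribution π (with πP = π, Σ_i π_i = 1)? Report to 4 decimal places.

Balance equations π_j = Σ_i π_i·P[i][j]:
  π_0 = 1/8·π_0 + 3/8·π_1 + 1/4·π_2 + 1/4·π_3
  π_1 = 1/4·π_0 + 1/8·π_1 + 3/8·π_2 + 1/8·π_3
  π_2 = 1/4·π_0 + 3/8·π_1 + 1/8·π_2 + 3/8·π_3
  normalize: π_0 + π_1 + π_2 + π_3 = 1
Solving the linear system gives exactly π = [22/89, 20/89, 49/178, 45/178].

π = [0.2472, 0.2247, 0.2753, 0.2528]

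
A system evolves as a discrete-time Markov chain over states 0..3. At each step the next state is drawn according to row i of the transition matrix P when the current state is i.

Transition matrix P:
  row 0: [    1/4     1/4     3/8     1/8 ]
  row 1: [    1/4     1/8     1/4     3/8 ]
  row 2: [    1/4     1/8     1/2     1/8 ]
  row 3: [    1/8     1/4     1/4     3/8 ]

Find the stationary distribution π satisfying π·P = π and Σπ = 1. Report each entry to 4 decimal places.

π = [0.2216, 0.1811, 0.3703, 0.2270]

Balance equations π_j = Σ_i π_i·P[i][j]:
  π_0 = 1/4·π_0 + 1/4·π_1 + 1/4·π_2 + 1/8·π_3
  π_1 = 1/4·π_0 + 1/8·π_1 + 1/8·π_2 + 1/4·π_3
  π_2 = 3/8·π_0 + 1/4·π_1 + 1/2·π_2 + 1/4·π_3
  normalize: π_0 + π_1 + π_2 + π_3 = 1
Solving the linear system gives exactly π = [41/185, 67/370, 137/370, 42/185].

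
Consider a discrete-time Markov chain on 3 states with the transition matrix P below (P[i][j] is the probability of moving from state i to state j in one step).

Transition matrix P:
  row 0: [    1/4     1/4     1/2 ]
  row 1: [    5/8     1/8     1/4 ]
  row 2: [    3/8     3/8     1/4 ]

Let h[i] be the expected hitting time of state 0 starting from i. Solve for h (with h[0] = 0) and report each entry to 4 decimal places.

h = [0.0000, 1.7778, 2.2222]

First-step conditioning: h[0] = 0; for i ≠ 0, h[i] = 1 + Σ_k P[i][k]·h[k].
  h[1] = 1 + 1/8·h[1] + 1/4·h[2]
  h[2] = 1 + 3/8·h[1] + 1/4·h[2]
Solving the 2×2 linear system over states ≠ 0 gives exactly h = [0, 16/9, 20/9] (h[0] = 0 is the target).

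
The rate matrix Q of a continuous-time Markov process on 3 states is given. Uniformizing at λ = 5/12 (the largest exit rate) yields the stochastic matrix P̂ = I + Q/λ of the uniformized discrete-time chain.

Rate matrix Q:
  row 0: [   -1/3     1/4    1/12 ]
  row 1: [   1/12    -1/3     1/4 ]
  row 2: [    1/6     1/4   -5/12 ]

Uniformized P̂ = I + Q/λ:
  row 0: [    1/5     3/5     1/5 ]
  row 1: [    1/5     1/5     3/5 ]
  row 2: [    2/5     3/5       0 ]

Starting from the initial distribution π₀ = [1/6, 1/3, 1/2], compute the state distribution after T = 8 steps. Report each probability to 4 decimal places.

t=0: π = [0.1667, 0.3333, 0.5000]
t=1: π = [0.3000, 0.4667, 0.2333]
t=2: π = [0.2467, 0.4133, 0.3400]
t=3: π = [0.2680, 0.4347, 0.2973]
t=4: π = [0.2595, 0.4261, 0.3144]
t=5: π = [0.2629, 0.4295, 0.3076]
t=6: π = [0.2615, 0.4282, 0.3103]
t=7: π = [0.2621, 0.4287, 0.3092]
t=8: π = [0.2618, 0.4285, 0.3096]

π = [0.2618, 0.4285, 0.3096]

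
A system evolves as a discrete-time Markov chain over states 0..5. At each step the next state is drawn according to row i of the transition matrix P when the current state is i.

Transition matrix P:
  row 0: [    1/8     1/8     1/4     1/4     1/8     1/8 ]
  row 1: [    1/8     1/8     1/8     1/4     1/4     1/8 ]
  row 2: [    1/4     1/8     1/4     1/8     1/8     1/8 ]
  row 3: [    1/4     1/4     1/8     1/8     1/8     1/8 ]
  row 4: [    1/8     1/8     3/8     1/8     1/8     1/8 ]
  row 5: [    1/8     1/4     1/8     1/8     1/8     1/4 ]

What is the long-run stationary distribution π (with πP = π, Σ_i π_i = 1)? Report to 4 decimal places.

π = [0.1720, 0.1637, 0.2090, 0.1670, 0.1455, 0.1429]

Balance equations π_j = Σ_i π_i·P[i][j]:
  π_0 = 1/8·π_0 + 1/8·π_1 + 1/4·π_2 + 1/4·π_3 + 1/8·π_4 + 1/8·π_5
  π_1 = 1/8·π_0 + 1/8·π_1 + 1/8·π_2 + 1/4·π_3 + 1/8·π_4 + 1/4·π_5
  π_2 = 1/4·π_0 + 1/8·π_1 + 1/4·π_2 + 1/8·π_3 + 3/8·π_4 + 1/8·π_5
  π_3 = 1/4·π_0 + 1/4·π_1 + 1/8·π_2 + 1/8·π_3 + 1/8·π_4 + 1/8·π_5
  π_4 = 1/8·π_0 + 1/4·π_1 + 1/8·π_2 + 1/8·π_3 + 1/8·π_4 + 1/8·π_5
  normalize: π_0 + π_1 + π_2 + π_3 + π_4 + π_5 = 1
Solving the linear system gives exactly π = [608/3535, 5209/31815, 6649/31815, 5312/31815, 4628/31815, 1/7].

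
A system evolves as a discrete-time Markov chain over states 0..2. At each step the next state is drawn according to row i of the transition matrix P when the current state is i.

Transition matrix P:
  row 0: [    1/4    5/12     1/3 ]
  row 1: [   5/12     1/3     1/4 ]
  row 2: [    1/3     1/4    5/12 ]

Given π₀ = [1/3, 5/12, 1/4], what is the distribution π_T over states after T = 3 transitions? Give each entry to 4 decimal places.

t=0: π = [0.3333, 0.4167, 0.2500]
t=1: π = [0.3403, 0.3403, 0.3194]
t=2: π = [0.3333, 0.3351, 0.3316]
t=3: π = [0.3335, 0.3335, 0.3330]

π = [0.3335, 0.3335, 0.3330]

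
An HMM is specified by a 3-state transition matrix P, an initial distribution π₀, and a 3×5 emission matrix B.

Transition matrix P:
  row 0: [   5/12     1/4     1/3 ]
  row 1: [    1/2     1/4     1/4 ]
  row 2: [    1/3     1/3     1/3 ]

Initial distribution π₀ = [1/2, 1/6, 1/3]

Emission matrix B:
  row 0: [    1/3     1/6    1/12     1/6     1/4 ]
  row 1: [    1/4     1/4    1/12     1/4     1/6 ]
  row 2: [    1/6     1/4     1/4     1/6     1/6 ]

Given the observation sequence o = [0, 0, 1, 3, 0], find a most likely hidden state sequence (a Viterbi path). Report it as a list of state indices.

path = [0, 0, 2, 1, 0]

t=0: δ = [1.667e-01, 4.167e-02, 5.556e-02]  (obs o_0=0)
t=1: δ = [2.315e-02, 1.042e-02, 9.259e-03]  ψ = [0, 0, 0]  (obs o_1=0)
t=2: δ = [1.608e-03, 1.447e-03, 1.929e-03]  ψ = [0, 0, 0]  (obs o_2=1)
t=3: δ = [1.206e-04, 1.608e-04, 1.072e-04]  ψ = [1, 2, 2]  (obs o_3=3)
t=4: δ = [2.679e-05, 1.005e-05, 6.698e-06]  ψ = [1, 1, 0]  (obs o_4=0)
backtrack: best end state = 0; path = [0, 0, 2, 1, 0]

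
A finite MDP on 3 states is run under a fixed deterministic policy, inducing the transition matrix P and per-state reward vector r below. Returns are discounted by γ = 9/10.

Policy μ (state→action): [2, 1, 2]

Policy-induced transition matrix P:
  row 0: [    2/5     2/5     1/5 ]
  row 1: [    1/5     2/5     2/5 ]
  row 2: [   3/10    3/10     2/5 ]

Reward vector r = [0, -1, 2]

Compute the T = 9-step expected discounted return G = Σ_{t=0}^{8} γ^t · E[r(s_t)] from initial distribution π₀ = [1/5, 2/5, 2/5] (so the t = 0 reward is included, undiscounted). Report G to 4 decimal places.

G = 2.0698

t=0: π = [0.2000, 0.4000, 0.4000], E[r] = 0.4000, γ^t·E[r] = 0.400000, running G = 0.400000
t=1: π = [0.2800, 0.3600, 0.3600], E[r] = 0.3600, γ^t·E[r] = 0.324000, running G = 0.724000
t=2: π = [0.2920, 0.3640, 0.3440], E[r] = 0.3240, γ^t·E[r] = 0.262440, running G = 0.986440
t=3: π = [0.2928, 0.3656, 0.3416], E[r] = 0.3176, γ^t·E[r] = 0.231530, running G = 1.217970
t=4: π = [0.2927, 0.3658, 0.3414], E[r] = 0.3170, γ^t·E[r] = 0.208010, running G = 1.425980
t=5: π = [0.2927, 0.3659, 0.3415], E[r] = 0.3171, γ^t·E[r] = 0.187218, running G = 1.613199
t=6: π = [0.2927, 0.3659, 0.3415], E[r] = 0.3171, γ^t·E[r] = 0.168504, running G = 1.781703
t=7: π = [0.2927, 0.3659, 0.3415], E[r] = 0.3171, γ^t·E[r] = 0.151655, running G = 1.933358
t=8: π = [0.2927, 0.3659, 0.3415], E[r] = 0.3171, γ^t·E[r] = 0.136490, running G = 2.069848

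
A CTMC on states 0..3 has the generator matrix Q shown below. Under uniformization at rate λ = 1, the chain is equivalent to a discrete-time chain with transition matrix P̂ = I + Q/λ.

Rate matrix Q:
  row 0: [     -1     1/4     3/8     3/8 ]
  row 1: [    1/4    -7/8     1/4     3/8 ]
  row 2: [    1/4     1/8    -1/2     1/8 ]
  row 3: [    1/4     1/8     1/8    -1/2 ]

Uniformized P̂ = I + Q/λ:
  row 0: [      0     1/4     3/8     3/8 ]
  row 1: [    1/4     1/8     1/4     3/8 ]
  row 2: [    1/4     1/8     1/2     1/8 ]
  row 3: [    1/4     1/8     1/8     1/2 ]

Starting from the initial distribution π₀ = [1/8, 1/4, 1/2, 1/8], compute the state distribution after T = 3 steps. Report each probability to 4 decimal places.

π = [0.2012, 0.1494, 0.3196, 0.3298]

t=0: π = [0.1250, 0.2500, 0.5000, 0.1250]
t=1: π = [0.2188, 0.1406, 0.3750, 0.2656]
t=2: π = [0.1953, 0.1523, 0.3379, 0.3145]
t=3: π = [0.2012, 0.1494, 0.3196, 0.3298]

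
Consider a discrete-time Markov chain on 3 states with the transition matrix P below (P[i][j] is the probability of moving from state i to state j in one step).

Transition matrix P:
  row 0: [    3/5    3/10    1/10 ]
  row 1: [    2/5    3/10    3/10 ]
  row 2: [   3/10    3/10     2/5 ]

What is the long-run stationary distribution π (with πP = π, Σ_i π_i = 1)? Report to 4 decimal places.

π = [0.4714, 0.3000, 0.2286]

Balance equations π_j = Σ_i π_i·P[i][j]:
  π_0 = 3/5·π_0 + 2/5·π_1 + 3/10·π_2
  π_1 = 3/10·π_0 + 3/10·π_1 + 3/10·π_2
  normalize: π_0 + π_1 + π_2 = 1
Solving the linear system gives exactly π = [33/70, 3/10, 8/35].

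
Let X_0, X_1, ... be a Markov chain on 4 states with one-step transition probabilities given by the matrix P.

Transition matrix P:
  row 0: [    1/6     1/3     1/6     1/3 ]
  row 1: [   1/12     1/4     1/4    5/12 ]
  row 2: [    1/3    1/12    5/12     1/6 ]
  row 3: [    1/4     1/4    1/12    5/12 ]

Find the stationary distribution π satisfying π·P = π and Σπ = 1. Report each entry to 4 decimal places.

π = [0.2111, 0.2327, 0.2096, 0.3467]

Balance equations π_j = Σ_i π_i·P[i][j]:
  π_0 = 1/6·π_0 + 1/12·π_1 + 1/3·π_2 + 1/4·π_3
  π_1 = 1/3·π_0 + 1/4·π_1 + 1/12·π_2 + 1/4·π_3
  π_2 = 1/6·π_0 + 1/4·π_1 + 5/12·π_2 + 1/12·π_3
  normalize: π_0 + π_1 + π_2 + π_3 = 1
Solving the linear system gives exactly π = [137/649, 151/649, 136/649, 225/649].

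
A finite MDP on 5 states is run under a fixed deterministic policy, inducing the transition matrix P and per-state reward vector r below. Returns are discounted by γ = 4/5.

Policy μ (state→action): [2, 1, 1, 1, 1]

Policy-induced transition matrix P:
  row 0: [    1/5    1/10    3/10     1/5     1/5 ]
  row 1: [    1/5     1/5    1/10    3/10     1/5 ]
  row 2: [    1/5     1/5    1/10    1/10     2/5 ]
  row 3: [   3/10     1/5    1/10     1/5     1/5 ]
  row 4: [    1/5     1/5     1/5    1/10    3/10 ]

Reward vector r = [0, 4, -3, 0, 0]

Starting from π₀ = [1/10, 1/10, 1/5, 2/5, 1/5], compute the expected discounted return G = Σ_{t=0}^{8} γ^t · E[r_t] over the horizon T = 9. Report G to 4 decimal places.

t=0: π = [0.1000, 0.1000, 0.2000, 0.4000, 0.2000], E[r] = -0.2000, γ^t·E[r] = -0.200000, running G = -0.200000
t=1: π = [0.2400, 0.1900, 0.1400, 0.1700, 0.2600], E[r] = 0.3400, γ^t·E[r] = 0.272000, running G = 0.072000
t=2: π = [0.2170, 0.1760, 0.1740, 0.1790, 0.2540], E[r] = 0.1820, γ^t·E[r] = 0.116480, running G = 0.188480
t=3: π = [0.2179, 0.1783, 0.1688, 0.1748, 0.2602], E[r] = 0.2068, γ^t·E[r] = 0.105882, running G = 0.294362
t=4: π = [0.2175, 0.1782, 0.1696, 0.1749, 0.2598], E[r] = 0.2040, γ^t·E[r] = 0.083575, running G = 0.377936
t=5: π = [0.2175, 0.1783, 0.1695, 0.1749, 0.2599], E[r] = 0.2046, γ^t·E[r] = 0.067039, running G = 0.444975
t=6: π = [0.2175, 0.1783, 0.1695, 0.1749, 0.2599], E[r] = 0.2045, γ^t·E[r] = 0.053618, running G = 0.498593
t=7: π = [0.2175, 0.1783, 0.1695, 0.1749, 0.2599], E[r] = 0.2045, γ^t·E[r] = 0.042896, running G = 0.541490
t=8: π = [0.2175, 0.1783, 0.1695, 0.1749, 0.2599], E[r] = 0.2045, γ^t·E[r] = 0.034317, running G = 0.575807

G = 0.5758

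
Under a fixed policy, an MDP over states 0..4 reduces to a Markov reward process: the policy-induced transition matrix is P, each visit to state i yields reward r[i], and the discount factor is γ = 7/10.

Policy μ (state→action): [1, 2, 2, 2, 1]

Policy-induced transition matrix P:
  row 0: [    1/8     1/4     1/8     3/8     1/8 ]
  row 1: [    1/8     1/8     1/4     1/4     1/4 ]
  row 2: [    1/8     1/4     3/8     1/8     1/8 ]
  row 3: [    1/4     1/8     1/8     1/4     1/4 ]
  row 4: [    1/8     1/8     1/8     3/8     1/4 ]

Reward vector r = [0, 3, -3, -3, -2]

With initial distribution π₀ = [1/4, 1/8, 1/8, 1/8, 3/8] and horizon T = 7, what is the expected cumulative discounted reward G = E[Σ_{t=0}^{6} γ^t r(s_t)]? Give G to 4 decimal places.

G = -3.8403

t=0: π = [0.2500, 0.1250, 0.1250, 0.1250, 0.3750], E[r] = -1.1250, γ^t·E[r] = -1.125000, running G = -1.125000
t=1: π = [0.1406, 0.1719, 0.1719, 0.3125, 0.2031], E[r] = -1.3438, γ^t·E[r] = -0.940625, running G = -2.065625
t=2: π = [0.1641, 0.1641, 0.1895, 0.2715, 0.2109], E[r] = -1.3125, γ^t·E[r] = -0.643125, running G = -2.708750
t=3: π = [0.1589, 0.1692, 0.1929, 0.2732, 0.2058], E[r] = -1.3022, γ^t·E[r] = -0.446670, running G = -3.155420
t=4: π = [0.1591, 0.1690, 0.1944, 0.2715, 0.2060], E[r] = -1.3027, γ^t·E[r] = -0.312772, running G = -3.468192
t=5: π = [0.1589, 0.1692, 0.1947, 0.2714, 0.2058], E[r] = -1.3022, γ^t·E[r] = -0.218869, running G = -3.687061
t=6: π = [0.1589, 0.1692, 0.1948, 0.2713, 0.2058], E[r] = -1.3022, γ^t·E[r] = -0.153204, running G = -3.840265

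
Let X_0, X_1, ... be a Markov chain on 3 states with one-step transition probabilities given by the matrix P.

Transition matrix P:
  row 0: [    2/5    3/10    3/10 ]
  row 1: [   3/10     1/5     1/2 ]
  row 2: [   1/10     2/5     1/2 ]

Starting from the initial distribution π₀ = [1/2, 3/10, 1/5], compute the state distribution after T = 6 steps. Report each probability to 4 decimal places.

t=0: π = [0.5000, 0.3000, 0.2000]
t=1: π = [0.3100, 0.2900, 0.4000]
t=2: π = [0.2510, 0.3110, 0.4380]
t=3: π = [0.2375, 0.3127, 0.4498]
t=4: π = [0.2338, 0.3137, 0.4525]
t=5: π = [0.2329, 0.3139, 0.4532]
t=6: π = [0.2326, 0.3139, 0.4534]

π = [0.2326, 0.3139, 0.4534]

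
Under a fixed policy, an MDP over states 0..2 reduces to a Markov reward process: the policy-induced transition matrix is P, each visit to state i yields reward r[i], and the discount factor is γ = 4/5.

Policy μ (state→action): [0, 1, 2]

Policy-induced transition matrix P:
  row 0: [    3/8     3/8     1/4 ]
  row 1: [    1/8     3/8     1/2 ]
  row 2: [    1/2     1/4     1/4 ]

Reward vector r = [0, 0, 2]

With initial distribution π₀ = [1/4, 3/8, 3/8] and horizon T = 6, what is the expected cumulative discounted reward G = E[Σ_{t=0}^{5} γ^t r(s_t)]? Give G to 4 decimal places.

t=0: π = [0.2500, 0.3750, 0.3750], E[r] = 0.7500, γ^t·E[r] = 0.750000, running G = 0.750000
t=1: π = [0.3281, 0.3281, 0.3438], E[r] = 0.6875, γ^t·E[r] = 0.550000, running G = 1.300000
t=2: π = [0.3359, 0.3320, 0.3320], E[r] = 0.6641, γ^t·E[r] = 0.425000, running G = 1.725000
t=3: π = [0.3335, 0.3335, 0.3330], E[r] = 0.6660, γ^t·E[r] = 0.341000, running G = 2.066000
t=4: π = [0.3333, 0.3334, 0.3334], E[r] = 0.6667, γ^t·E[r] = 0.273100, running G = 2.339100
t=5: π = [0.3333, 0.3333, 0.3333], E[r] = 0.6667, γ^t·E[r] = 0.218460, running G = 2.557560

G = 2.5576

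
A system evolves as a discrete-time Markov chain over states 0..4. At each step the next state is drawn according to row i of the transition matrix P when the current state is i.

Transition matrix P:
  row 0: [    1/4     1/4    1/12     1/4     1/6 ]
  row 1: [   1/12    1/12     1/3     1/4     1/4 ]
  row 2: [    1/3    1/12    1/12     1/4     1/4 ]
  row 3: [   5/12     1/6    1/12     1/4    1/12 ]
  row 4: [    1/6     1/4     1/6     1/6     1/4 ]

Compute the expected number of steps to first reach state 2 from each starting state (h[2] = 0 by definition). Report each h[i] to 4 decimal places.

h = [6.7763, 5.2791, 0.0000, 6.9538, 6.1442]

First-step conditioning: h[2] = 0; for i ≠ 2, h[i] = 1 + Σ_k P[i][k]·h[k].
  h[0] = 1 + 1/4·h[0] + 1/4·h[1] + 1/4·h[3] + 1/6·h[4]
  h[1] = 1 + 1/12·h[0] + 1/12·h[1] + 1/4·h[3] + 1/4·h[4]
  h[3] = 1 + 5/12·h[0] + 1/6·h[1] + 1/4·h[3] + 1/12·h[4]
  h[4] = 1 + 1/6·h[0] + 1/4·h[1] + 1/6·h[3] + 1/4·h[4]
Solving the 4×4 linear system over states ≠ 2 gives exactly h = [3666/541, 2856/541, 0, 3762/541, 3324/541] (h[2] = 0 is the target).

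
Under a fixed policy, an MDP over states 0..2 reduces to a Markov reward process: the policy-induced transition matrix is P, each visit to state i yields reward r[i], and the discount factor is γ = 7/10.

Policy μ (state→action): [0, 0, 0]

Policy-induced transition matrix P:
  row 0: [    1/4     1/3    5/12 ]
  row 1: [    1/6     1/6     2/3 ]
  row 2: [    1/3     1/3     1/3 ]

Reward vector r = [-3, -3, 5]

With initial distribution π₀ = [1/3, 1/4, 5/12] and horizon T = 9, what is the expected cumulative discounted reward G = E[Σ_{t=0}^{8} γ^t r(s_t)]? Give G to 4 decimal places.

t=0: π = [0.3333, 0.2500, 0.4167], E[r] = 0.3333, γ^t·E[r] = 0.333333, running G = 0.333333
t=1: π = [0.2639, 0.2917, 0.4444], E[r] = 0.5556, γ^t·E[r] = 0.388889, running G = 0.722222
t=2: π = [0.2627, 0.2847, 0.4525], E[r] = 0.6204, γ^t·E[r] = 0.303981, running G = 1.026204
t=3: π = [0.2640, 0.2859, 0.4501], E[r] = 0.6011, γ^t·E[r] = 0.206171, running G = 1.232374
t=4: π = [0.2637, 0.2857, 0.4506], E[r] = 0.6050, γ^t·E[r] = 0.145261, running G = 1.377635
t=5: π = [0.2637, 0.2857, 0.4505], E[r] = 0.6043, γ^t·E[r] = 0.101563, running G = 1.479198
t=6: π = [0.2637, 0.2857, 0.4506], E[r] = 0.6044, γ^t·E[r] = 0.071109, running G = 1.550307
t=7: π = [0.2637, 0.2857, 0.4505], E[r] = 0.6044, γ^t·E[r] = 0.049774, running G = 1.600081
t=8: π = [0.2637, 0.2857, 0.4505], E[r] = 0.6044, γ^t·E[r] = 0.034842, running G = 1.634924

G = 1.6349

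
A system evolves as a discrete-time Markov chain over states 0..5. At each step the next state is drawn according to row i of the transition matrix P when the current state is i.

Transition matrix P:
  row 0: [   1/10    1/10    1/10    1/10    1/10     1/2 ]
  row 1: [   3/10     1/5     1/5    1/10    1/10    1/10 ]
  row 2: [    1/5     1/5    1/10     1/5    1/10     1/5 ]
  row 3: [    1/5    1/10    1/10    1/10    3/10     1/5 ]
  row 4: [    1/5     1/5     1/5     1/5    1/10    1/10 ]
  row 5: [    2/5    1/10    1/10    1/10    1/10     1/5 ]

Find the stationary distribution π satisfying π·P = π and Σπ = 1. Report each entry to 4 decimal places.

Balance equations π_j = Σ_i π_i·P[i][j]:
  π_0 = 1/10·π_0 + 3/10·π_1 + 1/5·π_2 + 1/5·π_3 + 1/5·π_4 + 2/5·π_5
  π_1 = 1/10·π_0 + 1/5·π_1 + 1/5·π_2 + 1/10·π_3 + 1/5·π_4 + 1/10·π_5
  π_2 = 1/10·π_0 + 1/5·π_1 + 1/10·π_2 + 1/10·π_3 + 1/5·π_4 + 1/10·π_5
  π_3 = 1/10·π_0 + 1/10·π_1 + 1/5·π_2 + 1/10·π_3 + 1/5·π_4 + 1/10·π_5
  π_4 = 1/10·π_0 + 1/10·π_1 + 1/10·π_2 + 3/10·π_3 + 1/10·π_4 + 1/10·π_5
  normalize: π_0 + π_1 + π_2 + π_3 + π_4 + π_5 = 1
Solving the linear system gives exactly π = [13522/56563, 605/4351, 550/4351, 1089/8702, 544/4351, 27751/113126].

π = [0.2391, 0.1390, 0.1264, 0.1251, 0.1250, 0.2453]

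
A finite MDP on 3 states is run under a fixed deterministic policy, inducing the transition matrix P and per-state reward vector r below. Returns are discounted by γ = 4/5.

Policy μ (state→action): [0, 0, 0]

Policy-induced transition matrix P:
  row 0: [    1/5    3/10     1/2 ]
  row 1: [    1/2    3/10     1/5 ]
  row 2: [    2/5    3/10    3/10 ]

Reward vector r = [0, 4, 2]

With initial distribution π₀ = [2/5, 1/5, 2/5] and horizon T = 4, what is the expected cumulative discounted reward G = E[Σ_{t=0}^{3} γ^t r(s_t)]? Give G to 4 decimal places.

t=0: π = [0.4000, 0.2000, 0.4000], E[r] = 1.6000, γ^t·E[r] = 1.600000, running G = 1.600000
t=1: π = [0.3400, 0.3000, 0.3600], E[r] = 1.9200, γ^t·E[r] = 1.536000, running G = 3.136000
t=2: π = [0.3620, 0.3000, 0.3380], E[r] = 1.8760, γ^t·E[r] = 1.200640, running G = 4.336640
t=3: π = [0.3576, 0.3000, 0.3424], E[r] = 1.8848, γ^t·E[r] = 0.965018, running G = 5.301658

G = 5.3017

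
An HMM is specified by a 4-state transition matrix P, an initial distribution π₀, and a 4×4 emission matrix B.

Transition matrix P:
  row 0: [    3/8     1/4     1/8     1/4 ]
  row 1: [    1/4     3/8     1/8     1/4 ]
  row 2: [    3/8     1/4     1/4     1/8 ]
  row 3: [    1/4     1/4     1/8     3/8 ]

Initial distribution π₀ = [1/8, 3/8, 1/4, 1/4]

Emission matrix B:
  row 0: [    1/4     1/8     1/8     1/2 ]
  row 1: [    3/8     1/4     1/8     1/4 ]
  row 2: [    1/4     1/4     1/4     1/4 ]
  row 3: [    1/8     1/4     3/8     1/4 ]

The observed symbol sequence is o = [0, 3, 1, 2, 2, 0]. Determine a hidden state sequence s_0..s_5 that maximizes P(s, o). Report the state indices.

t=0: δ = [3.125e-02, 1.406e-01, 6.250e-02, 3.125e-02]  (obs o_0=0)
t=1: δ = [1.758e-02, 1.318e-02, 4.395e-03, 8.789e-03]  ψ = [1, 1, 1, 1]  (obs o_1=3)
t=2: δ = [8.240e-04, 1.236e-03, 5.493e-04, 1.099e-03]  ψ = [0, 1, 0, 0]  (obs o_2=1)
t=3: δ = [3.862e-05, 5.794e-05, 3.862e-05, 1.545e-04]  ψ = [0, 1, 1, 3]  (obs o_3=2)
t=4: δ = [4.828e-06, 4.828e-06, 4.828e-06, 2.173e-05]  ψ = [3, 3, 3, 3]  (obs o_4=2)
t=5: δ = [1.358e-06, 2.037e-06, 6.789e-07, 1.018e-06]  ψ = [3, 3, 3, 3]  (obs o_5=0)
backtrack: best end state = 1; path = [1, 0, 3, 3, 3, 1]

path = [1, 0, 3, 3, 3, 1]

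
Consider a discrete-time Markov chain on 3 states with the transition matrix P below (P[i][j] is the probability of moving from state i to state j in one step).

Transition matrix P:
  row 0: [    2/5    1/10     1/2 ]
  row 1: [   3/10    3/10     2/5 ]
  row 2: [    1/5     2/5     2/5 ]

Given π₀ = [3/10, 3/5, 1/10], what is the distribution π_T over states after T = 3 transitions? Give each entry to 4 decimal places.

t=0: π = [0.3000, 0.6000, 0.1000]
t=1: π = [0.3200, 0.2500, 0.4300]
t=2: π = [0.2890, 0.2790, 0.4320]
t=3: π = [0.2857, 0.2854, 0.4289]

π = [0.2857, 0.2854, 0.4289]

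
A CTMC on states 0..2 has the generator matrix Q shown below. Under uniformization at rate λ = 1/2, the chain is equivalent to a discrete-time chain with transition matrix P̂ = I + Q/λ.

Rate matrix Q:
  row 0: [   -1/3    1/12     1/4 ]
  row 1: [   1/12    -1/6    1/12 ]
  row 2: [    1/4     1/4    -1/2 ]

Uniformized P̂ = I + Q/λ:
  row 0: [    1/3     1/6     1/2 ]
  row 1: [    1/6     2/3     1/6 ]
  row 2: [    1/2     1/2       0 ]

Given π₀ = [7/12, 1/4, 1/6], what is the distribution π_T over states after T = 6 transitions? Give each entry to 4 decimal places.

π = [0.2911, 0.4832, 0.2256]

t=0: π = [0.5833, 0.2500, 0.1667]
t=1: π = [0.3194, 0.3472, 0.3333]
t=2: π = [0.3310, 0.4514, 0.2176]
t=3: π = [0.2944, 0.4649, 0.2407]
t=4: π = [0.2960, 0.4794, 0.2247]
t=5: π = [0.2909, 0.4812, 0.2279]
t=6: π = [0.2911, 0.4832, 0.2256]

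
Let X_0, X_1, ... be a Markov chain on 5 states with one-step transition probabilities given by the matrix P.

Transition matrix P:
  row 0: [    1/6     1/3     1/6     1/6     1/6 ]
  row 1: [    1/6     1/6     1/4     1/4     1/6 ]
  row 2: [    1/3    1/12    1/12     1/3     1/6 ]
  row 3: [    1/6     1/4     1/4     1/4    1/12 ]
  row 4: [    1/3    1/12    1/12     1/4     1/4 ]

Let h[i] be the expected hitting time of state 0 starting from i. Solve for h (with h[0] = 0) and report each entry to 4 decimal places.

First-step conditioning: h[0] = 0; for i ≠ 0, h[i] = 1 + Σ_k P[i][k]·h[k].
  h[1] = 1 + 1/6·h[1] + 1/4·h[2] + 1/4·h[3] + 1/6·h[4]
  h[2] = 1 + 1/12·h[1] + 1/12·h[2] + 1/3·h[3] + 1/6·h[4]
  h[3] = 1 + 1/4·h[1] + 1/4·h[2] + 1/4·h[3] + 1/12·h[4]
  h[4] = 1 + 1/12·h[1] + 1/12·h[2] + 1/4·h[3] + 1/4·h[4]
Solving the 4×4 linear system over states ≠ 0 gives exactly h = [0, 11076/2491, 9504/2491, 11220/2491, 9348/2491] (h[0] = 0 is the target).

h = [0.0000, 4.4464, 3.8153, 4.5042, 3.7527]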